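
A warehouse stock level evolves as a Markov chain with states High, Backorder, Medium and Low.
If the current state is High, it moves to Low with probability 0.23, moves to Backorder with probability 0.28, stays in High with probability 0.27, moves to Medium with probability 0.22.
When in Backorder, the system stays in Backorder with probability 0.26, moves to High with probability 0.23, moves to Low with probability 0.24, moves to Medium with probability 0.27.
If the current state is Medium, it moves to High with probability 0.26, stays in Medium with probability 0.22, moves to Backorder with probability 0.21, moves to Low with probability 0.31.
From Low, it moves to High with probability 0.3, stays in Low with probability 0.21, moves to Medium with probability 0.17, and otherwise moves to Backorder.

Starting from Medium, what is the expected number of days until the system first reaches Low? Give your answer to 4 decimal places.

3.6659

Let t(s) be the expected number of days to first reach Low from state s, with t(Low) = 0. Conditioning on the first day:
t(High) = 1 + 0.27·t(High) + 0.28·t(Backorder) + 0.22·t(Medium)
t(Backorder) = 1 + 0.23·t(High) + 0.26·t(Backorder) + 0.27·t(Medium)
t(Medium) = 1 + 0.26·t(High) + 0.21·t(Backorder) + 0.22·t(Medium)
Solving: t(High) = 3.9806, t(Backorder) = 3.9261, t(Medium) = 3.6659.
Expected days from Medium to Low: 3.6659.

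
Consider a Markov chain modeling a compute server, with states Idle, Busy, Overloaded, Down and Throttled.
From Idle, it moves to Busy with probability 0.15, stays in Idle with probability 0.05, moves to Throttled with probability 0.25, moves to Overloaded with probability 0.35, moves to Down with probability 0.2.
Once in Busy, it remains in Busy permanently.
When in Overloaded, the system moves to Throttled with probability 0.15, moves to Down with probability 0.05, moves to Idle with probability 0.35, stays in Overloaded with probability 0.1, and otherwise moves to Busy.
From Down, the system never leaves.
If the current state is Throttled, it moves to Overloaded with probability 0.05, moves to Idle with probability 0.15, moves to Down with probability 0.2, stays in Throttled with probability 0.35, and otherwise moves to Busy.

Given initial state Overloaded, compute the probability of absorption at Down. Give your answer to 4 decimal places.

0.2955

Let h(s) be the probability of absorption at Down starting from transient state s. Then h(Down) = 1 and h(Busy) = 0. By first-step analysis:
h(Idle) = 0.05·h(Idle) + 0.15·0 + 0.35·h(Overloaded) + 0.2·1 + 0.25·h(Throttled)
h(Overloaded) = 0.35·h(Idle) + 0.35·0 + 0.1·h(Overloaded) + 0.05·1 + 0.15·h(Throttled)
h(Throttled) = 0.15·h(Idle) + 0.25·0 + 0.05·h(Overloaded) + 0.2·1 + 0.35·h(Throttled)
Solving: h(Idle) = 0.4326, h(Overloaded) = 0.2955, h(Throttled) = 0.4303.
Starting from Overloaded, the probability is 0.2955.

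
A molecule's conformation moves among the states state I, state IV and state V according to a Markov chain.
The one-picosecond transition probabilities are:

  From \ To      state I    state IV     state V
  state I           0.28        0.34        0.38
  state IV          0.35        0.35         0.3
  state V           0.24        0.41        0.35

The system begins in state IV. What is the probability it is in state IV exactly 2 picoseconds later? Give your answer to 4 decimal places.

Sum over the intermediate state after 1 picosecond:
P = P(state IV→state I)·P(state I→state IV) + P(state IV→state IV)·P(state IV→state IV) + P(state IV→state V)·P(state V→state IV)
  = 0.35×0.34 + 0.35×0.35 + 0.3×0.41
  = 0.1190 + 0.1225 + 0.1230 = 0.3645

0.3645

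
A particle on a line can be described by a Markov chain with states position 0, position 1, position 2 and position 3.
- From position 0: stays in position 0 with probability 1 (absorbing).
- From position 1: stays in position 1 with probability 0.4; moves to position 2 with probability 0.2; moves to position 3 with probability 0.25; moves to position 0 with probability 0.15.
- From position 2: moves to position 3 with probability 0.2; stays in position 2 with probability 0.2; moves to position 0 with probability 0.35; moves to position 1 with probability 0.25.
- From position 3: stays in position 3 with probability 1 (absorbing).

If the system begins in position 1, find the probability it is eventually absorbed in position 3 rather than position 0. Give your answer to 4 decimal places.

Let h(s) be the probability of absorption at position 3 starting from transient state s. Then h(position 3) = 1 and h(position 0) = 0. By first-step analysis:
h(position 1) = 0.15·0 + 0.4·h(position 1) + 0.2·h(position 2) + 0.25·1
h(position 2) = 0.35·0 + 0.25·h(position 1) + 0.2·h(position 2) + 0.2·1
Solving: h(position 1) = 0.5581, h(position 2) = 0.4244.
Starting from position 1, the probability is 0.5581.

0.5581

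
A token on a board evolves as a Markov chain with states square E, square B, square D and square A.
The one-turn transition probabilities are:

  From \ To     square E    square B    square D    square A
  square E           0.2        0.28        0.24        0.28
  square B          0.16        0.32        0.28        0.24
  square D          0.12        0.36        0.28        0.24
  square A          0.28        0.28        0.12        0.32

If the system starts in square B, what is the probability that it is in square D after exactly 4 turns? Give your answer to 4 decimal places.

0.2294

Propagate the distribution vector 4 turns from square B.
After 0 turns: (0.0000, 1.0000, 0.0000, 0.0000)
After 1 turn: (0.1600, 0.3200, 0.2800, 0.2400)
After 2 turns: (0.1840, 0.3152, 0.2352, 0.2656)
After 3 turns: (0.1898, 0.3114, 0.2301, 0.2686)
After 4 turns: (0.1906, 0.3109, 0.2294, 0.2691)
P(in square D after 4 turns) = 0.2294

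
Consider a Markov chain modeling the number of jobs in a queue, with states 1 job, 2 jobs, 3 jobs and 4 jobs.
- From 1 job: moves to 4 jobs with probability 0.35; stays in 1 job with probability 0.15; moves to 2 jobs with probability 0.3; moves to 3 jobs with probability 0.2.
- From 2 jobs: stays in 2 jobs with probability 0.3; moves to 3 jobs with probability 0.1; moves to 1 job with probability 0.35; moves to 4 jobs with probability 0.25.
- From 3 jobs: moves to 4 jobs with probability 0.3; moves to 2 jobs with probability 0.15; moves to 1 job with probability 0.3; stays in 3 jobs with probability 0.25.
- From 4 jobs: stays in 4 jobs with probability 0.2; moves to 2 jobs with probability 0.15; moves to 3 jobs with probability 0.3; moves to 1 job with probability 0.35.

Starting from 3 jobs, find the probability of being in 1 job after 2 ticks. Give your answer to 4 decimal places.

Propagate the distribution vector 2 ticks from 3 jobs.
After 0 ticks: (0.0000, 0.0000, 1.0000, 0.0000)
After 1 tick: (0.3000, 0.1500, 0.2500, 0.3000)
After 2 ticks: (0.2775, 0.2175, 0.2275, 0.2775)
P(in 1 job after 2 ticks) = 0.2775

0.2775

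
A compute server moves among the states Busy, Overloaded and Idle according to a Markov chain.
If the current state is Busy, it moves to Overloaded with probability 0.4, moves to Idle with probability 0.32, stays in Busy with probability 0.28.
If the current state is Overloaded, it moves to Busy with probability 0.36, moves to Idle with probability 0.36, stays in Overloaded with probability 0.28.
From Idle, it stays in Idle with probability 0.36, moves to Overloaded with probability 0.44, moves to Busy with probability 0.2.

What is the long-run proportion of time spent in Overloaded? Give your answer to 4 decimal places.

Let the stationary distribution be π with π = πP and π_1 + π_2 + π_3 = 1.
π_1 = 0.28·π_1 + 0.36·π_2 + 0.2·π_3
π_2 = 0.4·π_1 + 0.28·π_2 + 0.44·π_3
Solving with the normalization constraint gives π = (0.2817, 0.3696, 0.3487).
So the stationary probability of Overloaded is 0.3696.

0.3696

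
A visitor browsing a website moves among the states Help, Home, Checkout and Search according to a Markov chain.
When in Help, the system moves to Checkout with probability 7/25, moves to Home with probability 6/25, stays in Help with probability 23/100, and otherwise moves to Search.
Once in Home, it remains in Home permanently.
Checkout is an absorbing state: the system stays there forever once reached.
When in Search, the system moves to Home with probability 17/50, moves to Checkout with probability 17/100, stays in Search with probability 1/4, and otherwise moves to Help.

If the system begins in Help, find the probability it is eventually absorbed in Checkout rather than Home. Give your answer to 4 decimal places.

0.4879

Let h(s) be the probability of absorption at Checkout starting from transient state s. Then h(Checkout) = 1 and h(Home) = 0. By first-step analysis:
h(Help) = 0.23·h(Help) + 0.24·0 + 0.28·1 + 0.25·h(Search)
h(Search) = 0.24·h(Help) + 0.34·0 + 0.17·1 + 0.25·h(Search)
Solving: h(Help) = 0.4879, h(Search) = 0.3828.
Starting from Help, the probability is 0.4879.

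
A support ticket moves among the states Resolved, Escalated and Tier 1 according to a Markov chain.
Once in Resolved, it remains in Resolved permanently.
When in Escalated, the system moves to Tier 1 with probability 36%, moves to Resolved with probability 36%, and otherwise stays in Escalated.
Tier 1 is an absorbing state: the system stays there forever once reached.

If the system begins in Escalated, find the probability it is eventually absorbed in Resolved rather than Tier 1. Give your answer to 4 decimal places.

0.5000

Let h(s) be the probability of absorption at Resolved starting from transient state s. Then h(Resolved) = 1 and h(Tier 1) = 0. By first-step analysis:
h(Escalated) = 0.36·1 + 0.28·h(Escalated) + 0.36·0
Solving: h(Escalated) = 0.5000.
Starting from Escalated, the probability is 0.5000.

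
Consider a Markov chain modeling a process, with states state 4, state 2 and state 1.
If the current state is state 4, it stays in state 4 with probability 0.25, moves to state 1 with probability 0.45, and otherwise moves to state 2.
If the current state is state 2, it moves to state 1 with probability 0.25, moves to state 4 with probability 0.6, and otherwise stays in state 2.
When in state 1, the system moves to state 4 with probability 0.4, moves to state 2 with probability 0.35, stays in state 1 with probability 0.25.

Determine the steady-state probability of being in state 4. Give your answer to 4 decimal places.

Let the stationary distribution be π with π = πP and π_1 + π_2 + π_3 = 1.
π_1 = 0.25·π_1 + 0.6·π_2 + 0.4·π_3
π_2 = 0.3·π_1 + 0.15·π_2 + 0.35·π_3
Solving with the normalization constraint gives π = (0.3957, 0.2752, 0.3291).
So the stationary probability of state 4 is 0.3957.

0.3957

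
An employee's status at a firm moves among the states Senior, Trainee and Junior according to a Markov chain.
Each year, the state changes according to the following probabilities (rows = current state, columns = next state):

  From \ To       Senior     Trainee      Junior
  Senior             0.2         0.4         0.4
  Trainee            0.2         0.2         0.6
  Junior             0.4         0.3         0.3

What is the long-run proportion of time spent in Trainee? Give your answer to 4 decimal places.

0.2985

Let the stationary distribution be π with π = πP and π_1 + π_2 + π_3 = 1.
π_1 = 0.2·π_1 + 0.2·π_2 + 0.4·π_3
π_2 = 0.4·π_1 + 0.2·π_2 + 0.3·π_3
Solving with the normalization constraint gives π = (0.2836, 0.2985, 0.4179).
So the stationary probability of Trainee is 0.2985.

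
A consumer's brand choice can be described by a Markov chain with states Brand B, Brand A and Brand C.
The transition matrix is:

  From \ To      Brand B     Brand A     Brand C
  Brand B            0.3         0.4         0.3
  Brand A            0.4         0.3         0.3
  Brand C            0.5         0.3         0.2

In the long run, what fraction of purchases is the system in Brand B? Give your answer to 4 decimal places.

Let the stationary distribution be π with π = πP and π_1 + π_2 + π_3 = 1.
π_1 = 0.3·π_1 + 0.4·π_2 + 0.5·π_3
π_2 = 0.4·π_1 + 0.3·π_2 + 0.3·π_3
Solving with the normalization constraint gives π = (0.3884, 0.3388, 0.2727).
So the stationary probability of Brand B is 0.3884.

0.3884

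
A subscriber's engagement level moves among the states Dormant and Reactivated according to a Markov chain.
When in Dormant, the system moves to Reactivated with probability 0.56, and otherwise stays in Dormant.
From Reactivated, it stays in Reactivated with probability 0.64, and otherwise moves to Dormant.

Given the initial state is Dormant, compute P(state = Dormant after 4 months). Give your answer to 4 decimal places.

Propagate the distribution vector 4 months from Dormant.
After 0 months: (1.0000, 0.0000)
After 1 month: (0.4400, 0.5600)
After 2 months: (0.3952, 0.6048)
After 3 months: (0.3916, 0.6084)
After 4 months: (0.3913, 0.6087)
P(in Dormant after 4 months) = 0.3913

0.3913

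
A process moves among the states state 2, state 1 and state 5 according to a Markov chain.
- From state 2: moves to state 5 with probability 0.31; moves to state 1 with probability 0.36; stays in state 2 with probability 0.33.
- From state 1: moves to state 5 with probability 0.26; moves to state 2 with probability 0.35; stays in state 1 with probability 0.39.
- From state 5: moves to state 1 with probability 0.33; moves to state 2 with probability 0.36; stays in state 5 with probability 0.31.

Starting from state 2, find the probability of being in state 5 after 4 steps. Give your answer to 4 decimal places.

Propagate the distribution vector 4 steps from state 2.
After 0 steps: (1.0000, 0.0000, 0.0000)
After 1 step: (0.3300, 0.3600, 0.3100)
After 2 steps: (0.3465, 0.3615, 0.2920)
After 3 steps: (0.3460, 0.3621, 0.2919)
After 4 steps: (0.3460, 0.3621, 0.2919)
P(in state 5 after 4 steps) = 0.2919

0.2919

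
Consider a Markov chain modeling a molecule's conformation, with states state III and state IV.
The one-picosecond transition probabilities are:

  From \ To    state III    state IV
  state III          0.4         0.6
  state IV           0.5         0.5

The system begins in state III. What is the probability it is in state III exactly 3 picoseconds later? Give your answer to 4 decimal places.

0.4540

Propagate the distribution vector 3 picoseconds from state III.
After 0 picoseconds: (1.0000, 0.0000)
After 1 picosecond: (0.4000, 0.6000)
After 2 picoseconds: (0.4600, 0.5400)
After 3 picoseconds: (0.4540, 0.5460)
P(in state III after 3 picoseconds) = 0.4540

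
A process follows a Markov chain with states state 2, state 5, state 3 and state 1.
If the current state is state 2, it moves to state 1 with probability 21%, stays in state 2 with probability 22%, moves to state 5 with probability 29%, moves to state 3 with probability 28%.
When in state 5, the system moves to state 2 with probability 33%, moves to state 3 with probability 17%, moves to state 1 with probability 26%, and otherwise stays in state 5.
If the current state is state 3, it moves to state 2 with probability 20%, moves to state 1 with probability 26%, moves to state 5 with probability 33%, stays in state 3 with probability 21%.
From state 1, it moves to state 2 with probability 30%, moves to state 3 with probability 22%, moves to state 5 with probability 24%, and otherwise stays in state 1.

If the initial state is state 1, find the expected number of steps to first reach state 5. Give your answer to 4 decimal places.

3.6525

Let t(s) be the expected number of steps to first reach state 5 from state s, with t(state 5) = 0. Conditioning on the first step:
t(state 2) = 1 + 0.22·t(state 2) + 0.28·t(state 3) + 0.21·t(state 1)
t(state 3) = 1 + 0.2·t(state 2) + 0.21·t(state 3) + 0.26·t(state 1)
t(state 1) = 1 + 0.3·t(state 2) + 0.22·t(state 3) + 0.24·t(state 1)
Solving: t(state 2) = 3.4664, t(state 3) = 3.3455, t(state 1) = 3.6525.
Expected steps from state 1 to state 5: 3.6525.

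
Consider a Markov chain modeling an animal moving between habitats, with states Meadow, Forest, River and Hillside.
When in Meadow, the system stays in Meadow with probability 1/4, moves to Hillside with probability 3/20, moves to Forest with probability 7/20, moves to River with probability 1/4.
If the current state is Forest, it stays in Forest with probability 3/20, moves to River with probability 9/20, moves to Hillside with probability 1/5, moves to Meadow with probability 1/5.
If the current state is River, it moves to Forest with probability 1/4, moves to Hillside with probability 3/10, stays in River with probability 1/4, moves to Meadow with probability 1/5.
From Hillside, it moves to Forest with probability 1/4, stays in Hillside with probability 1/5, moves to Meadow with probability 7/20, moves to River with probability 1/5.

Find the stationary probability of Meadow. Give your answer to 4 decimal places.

0.2447

Let the stationary distribution be π with π = πP and π_1 + π_2 + π_3 + π_4 = 1.
π_1 = 0.25·π_1 + 0.2·π_2 + 0.2·π_3 + 0.35·π_4
π_2 = 0.35·π_1 + 0.15·π_2 + 0.25·π_3 + 0.25·π_4
π_3 = 0.25·π_1 + 0.45·π_2 + 0.25·π_3 + 0.2·π_4
Solving with the normalization constraint gives π = (0.2447, 0.2495, 0.2891, 0.2167).
So the stationary probability of Meadow is 0.2447.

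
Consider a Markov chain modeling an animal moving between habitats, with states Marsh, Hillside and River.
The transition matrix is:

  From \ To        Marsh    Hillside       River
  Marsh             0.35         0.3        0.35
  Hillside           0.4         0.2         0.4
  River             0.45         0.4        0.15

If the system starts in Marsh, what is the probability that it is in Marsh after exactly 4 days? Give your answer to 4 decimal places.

Propagate the distribution vector 4 days from Marsh.
After 0 days: (1.0000, 0.0000, 0.0000)
After 1 day: (0.3500, 0.3000, 0.3500)
After 2 days: (0.4000, 0.3050, 0.2950)
After 3 days: (0.3948, 0.2990, 0.3063)
After 4 days: (0.3956, 0.3007, 0.3037)
P(in Marsh after 4 days) = 0.3956

0.3956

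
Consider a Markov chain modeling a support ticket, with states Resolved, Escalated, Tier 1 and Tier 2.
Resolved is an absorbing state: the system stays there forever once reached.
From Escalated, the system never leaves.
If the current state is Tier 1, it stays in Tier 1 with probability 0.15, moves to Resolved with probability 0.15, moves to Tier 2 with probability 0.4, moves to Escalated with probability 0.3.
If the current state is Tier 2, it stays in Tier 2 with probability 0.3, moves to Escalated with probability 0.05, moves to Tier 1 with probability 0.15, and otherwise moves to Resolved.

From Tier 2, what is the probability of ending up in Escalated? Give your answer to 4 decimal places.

Let h(s) be the probability of absorption at Escalated starting from transient state s. Then h(Escalated) = 1 and h(Resolved) = 0. By first-step analysis:
h(Tier 1) = 0.15·0 + 0.3·1 + 0.15·h(Tier 1) + 0.4·h(Tier 2)
h(Tier 2) = 0.5·0 + 0.05·1 + 0.15·h(Tier 1) + 0.3·h(Tier 2)
Solving: h(Tier 1) = 0.4299, h(Tier 2) = 0.1636.
Starting from Tier 2, the probability is 0.1636.

0.1636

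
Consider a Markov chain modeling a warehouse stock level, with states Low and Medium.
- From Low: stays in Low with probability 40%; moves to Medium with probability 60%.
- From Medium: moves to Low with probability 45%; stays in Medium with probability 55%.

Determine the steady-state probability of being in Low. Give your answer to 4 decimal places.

0.4286

Let the stationary distribution be π with π = πP and π_1 + π_2 = 1.
π_1 = 0.4·π_1 + 0.45·π_2
Solving with the normalization constraint gives π = (0.4286, 0.5714).
So the stationary probability of Low is 0.4286.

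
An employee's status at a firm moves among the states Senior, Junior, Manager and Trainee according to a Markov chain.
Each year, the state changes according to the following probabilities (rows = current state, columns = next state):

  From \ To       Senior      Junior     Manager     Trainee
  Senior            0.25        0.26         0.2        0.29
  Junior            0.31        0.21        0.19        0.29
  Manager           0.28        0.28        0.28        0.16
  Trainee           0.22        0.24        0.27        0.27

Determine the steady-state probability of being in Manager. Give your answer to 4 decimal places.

Let the stationary distribution be π with π = πP and π_1 + π_2 + π_3 + π_4 = 1.
π_1 = 0.25·π_1 + 0.31·π_2 + 0.28·π_3 + 0.22·π_4
π_2 = 0.26·π_1 + 0.21·π_2 + 0.28·π_3 + 0.24·π_4
π_3 = 0.2·π_1 + 0.19·π_2 + 0.28·π_3 + 0.27·π_4
Solving with the normalization constraint gives π = (0.2642, 0.2472, 0.2341, 0.2545).
So the stationary probability of Manager is 0.2341.

0.2341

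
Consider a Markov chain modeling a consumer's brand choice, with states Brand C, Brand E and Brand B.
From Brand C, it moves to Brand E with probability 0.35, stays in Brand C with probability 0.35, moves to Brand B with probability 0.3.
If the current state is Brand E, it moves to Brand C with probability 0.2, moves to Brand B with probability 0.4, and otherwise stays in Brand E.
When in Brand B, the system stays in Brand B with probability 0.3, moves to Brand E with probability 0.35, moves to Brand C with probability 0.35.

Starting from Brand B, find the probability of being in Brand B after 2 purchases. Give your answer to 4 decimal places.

0.3350

Sum over the intermediate state after 1 purchase:
P = P(Brand B→Brand C)·P(Brand C→Brand B) + P(Brand B→Brand E)·P(Brand E→Brand B) + P(Brand B→Brand B)·P(Brand B→Brand B)
  = 0.35×0.3 + 0.35×0.4 + 0.3×0.3
  = 0.1050 + 0.1400 + 0.0900 = 0.3350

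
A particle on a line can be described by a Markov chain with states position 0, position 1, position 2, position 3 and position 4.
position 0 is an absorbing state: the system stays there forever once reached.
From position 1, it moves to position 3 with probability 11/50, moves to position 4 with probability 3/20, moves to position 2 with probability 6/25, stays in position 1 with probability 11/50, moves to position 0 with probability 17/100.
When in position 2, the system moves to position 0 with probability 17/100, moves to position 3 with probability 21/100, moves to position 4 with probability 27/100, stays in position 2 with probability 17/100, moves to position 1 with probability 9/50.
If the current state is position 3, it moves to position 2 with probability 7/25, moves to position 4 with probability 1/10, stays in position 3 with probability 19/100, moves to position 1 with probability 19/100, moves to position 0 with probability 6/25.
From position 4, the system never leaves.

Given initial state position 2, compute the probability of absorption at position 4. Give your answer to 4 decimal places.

0.5345

Let h(s) be the probability of absorption at position 4 starting from transient state s. Then h(position 4) = 1 and h(position 0) = 0. By first-step analysis:
h(position 1) = 0.17·0 + 0.22·h(position 1) + 0.24·h(position 2) + 0.22·h(position 3) + 0.15·1
h(position 2) = 0.17·0 + 0.18·h(position 1) + 0.17·h(position 2) + 0.21·h(position 3) + 0.27·1
h(position 3) = 0.24·0 + 0.19·h(position 1) + 0.28·h(position 2) + 0.19·h(position 3) + 0.1·1
Solving: h(position 1) = 0.4752, h(position 2) = 0.5345, h(position 3) = 0.4197.
Starting from position 2, the probability is 0.5345.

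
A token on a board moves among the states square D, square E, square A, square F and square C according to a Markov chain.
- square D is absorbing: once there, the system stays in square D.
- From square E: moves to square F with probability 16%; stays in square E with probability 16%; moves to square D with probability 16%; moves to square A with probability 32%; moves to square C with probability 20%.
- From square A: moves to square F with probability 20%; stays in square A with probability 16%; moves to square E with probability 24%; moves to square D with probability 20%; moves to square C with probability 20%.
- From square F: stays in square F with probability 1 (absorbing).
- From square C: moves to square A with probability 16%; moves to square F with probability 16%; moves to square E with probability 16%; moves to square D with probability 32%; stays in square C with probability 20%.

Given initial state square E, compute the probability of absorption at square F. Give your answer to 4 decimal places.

0.4570

Let h(s) be the probability of absorption at square F starting from transient state s. Then h(square F) = 1 and h(square D) = 0. By first-step analysis:
h(square E) = 0.16·0 + 0.16·h(square E) + 0.32·h(square A) + 0.16·1 + 0.2·h(square C)
h(square A) = 0.2·0 + 0.24·h(square E) + 0.16·h(square A) + 0.2·1 + 0.2·h(square C)
h(square C) = 0.32·0 + 0.16·h(square E) + 0.16·h(square A) + 0.16·1 + 0.2·h(square C)
Solving: h(square E) = 0.4570, h(square A) = 0.4599, h(square C) = 0.3834.
Starting from square E, the probability is 0.4570.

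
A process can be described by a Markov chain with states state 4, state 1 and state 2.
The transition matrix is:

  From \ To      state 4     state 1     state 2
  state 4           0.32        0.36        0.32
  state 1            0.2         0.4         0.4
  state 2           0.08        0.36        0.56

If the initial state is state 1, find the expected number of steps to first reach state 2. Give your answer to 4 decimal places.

2.6190

Let t(s) be the expected number of steps to first reach state 2 from state s, with t(state 2) = 0. Conditioning on the first step:
t(state 4) = 1 + 0.32·t(state 4) + 0.36·t(state 1)
t(state 1) = 1 + 0.2·t(state 4) + 0.4·t(state 1)
Solving: t(state 4) = 2.8571, t(state 1) = 2.6190.
Expected steps from state 1 to state 2: 2.6190.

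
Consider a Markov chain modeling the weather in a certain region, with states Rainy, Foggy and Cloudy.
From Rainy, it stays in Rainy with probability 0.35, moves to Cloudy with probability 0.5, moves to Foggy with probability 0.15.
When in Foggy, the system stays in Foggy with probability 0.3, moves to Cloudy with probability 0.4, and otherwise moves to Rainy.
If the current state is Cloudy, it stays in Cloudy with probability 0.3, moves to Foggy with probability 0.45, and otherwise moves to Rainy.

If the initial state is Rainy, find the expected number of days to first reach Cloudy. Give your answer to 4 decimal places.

2.0732

Let t(s) be the expected number of days to first reach Cloudy from state s, with t(Cloudy) = 0. Conditioning on the first day:
t(Rainy) = 1 + 0.35·t(Rainy) + 0.15·t(Foggy)
t(Foggy) = 1 + 0.3·t(Rainy) + 0.3·t(Foggy)
Solving: t(Rainy) = 2.0732, t(Foggy) = 2.3171.
Expected days from Rainy to Cloudy: 2.0732.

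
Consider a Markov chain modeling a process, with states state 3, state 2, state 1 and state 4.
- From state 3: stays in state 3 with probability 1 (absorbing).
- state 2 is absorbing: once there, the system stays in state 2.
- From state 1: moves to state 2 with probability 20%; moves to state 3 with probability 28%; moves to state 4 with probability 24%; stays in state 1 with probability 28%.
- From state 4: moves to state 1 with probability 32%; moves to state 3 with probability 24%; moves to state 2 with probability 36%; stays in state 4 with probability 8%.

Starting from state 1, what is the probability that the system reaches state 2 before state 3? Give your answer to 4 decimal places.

0.4617

Let h(s) be the probability of absorption at state 2 starting from transient state s. Then h(state 2) = 1 and h(state 3) = 0. By first-step analysis:
h(state 1) = 0.28·0 + 0.2·1 + 0.28·h(state 1) + 0.24·h(state 4)
h(state 4) = 0.24·0 + 0.36·1 + 0.32·h(state 1) + 0.08·h(state 4)
Solving: h(state 1) = 0.4617, h(state 4) = 0.5519.
Starting from state 1, the probability is 0.4617.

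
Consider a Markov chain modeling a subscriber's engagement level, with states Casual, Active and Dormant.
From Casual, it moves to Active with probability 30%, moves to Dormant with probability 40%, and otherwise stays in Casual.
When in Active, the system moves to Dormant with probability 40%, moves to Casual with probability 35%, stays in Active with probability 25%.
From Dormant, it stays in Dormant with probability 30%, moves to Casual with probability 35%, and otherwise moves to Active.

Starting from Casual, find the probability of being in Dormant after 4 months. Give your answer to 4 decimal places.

Propagate the distribution vector 4 months from Casual.
After 0 months: (1.0000, 0.0000, 0.0000)
After 1 month: (0.3000, 0.3000, 0.4000)
After 2 months: (0.3350, 0.3050, 0.3600)
After 3 months: (0.3333, 0.3028, 0.3640)
After 4 months: (0.3333, 0.3031, 0.3636)
P(in Dormant after 4 months) = 0.3636

0.3636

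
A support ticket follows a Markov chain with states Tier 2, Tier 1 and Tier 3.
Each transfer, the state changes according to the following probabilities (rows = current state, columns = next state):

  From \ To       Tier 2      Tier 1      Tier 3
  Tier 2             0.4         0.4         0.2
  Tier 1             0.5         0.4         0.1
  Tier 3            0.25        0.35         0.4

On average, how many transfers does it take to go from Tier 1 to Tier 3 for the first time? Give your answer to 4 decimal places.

6.8750

Let t(s) be the expected number of transfers to first reach Tier 3 from state s, with t(Tier 3) = 0. Conditioning on the first transfer:
t(Tier 2) = 1 + 0.4·t(Tier 2) + 0.4·t(Tier 1)
t(Tier 1) = 1 + 0.5·t(Tier 2) + 0.4·t(Tier 1)
Solving: t(Tier 2) = 6.2500, t(Tier 1) = 6.8750.
Expected transfers from Tier 1 to Tier 3: 6.8750.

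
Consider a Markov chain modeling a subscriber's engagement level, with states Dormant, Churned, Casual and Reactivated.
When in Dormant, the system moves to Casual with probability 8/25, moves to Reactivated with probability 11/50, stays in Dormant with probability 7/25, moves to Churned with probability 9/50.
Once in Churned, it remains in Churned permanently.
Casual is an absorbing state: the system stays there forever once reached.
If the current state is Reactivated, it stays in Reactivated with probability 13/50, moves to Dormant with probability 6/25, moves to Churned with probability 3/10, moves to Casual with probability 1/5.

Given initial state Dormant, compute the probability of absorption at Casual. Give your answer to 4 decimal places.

Let h(s) be the probability of absorption at Casual starting from transient state s. Then h(Casual) = 1 and h(Churned) = 0. By first-step analysis:
h(Dormant) = 0.28·h(Dormant) + 0.18·0 + 0.32·1 + 0.22·h(Reactivated)
h(Reactivated) = 0.24·h(Dormant) + 0.3·0 + 0.2·1 + 0.26·h(Reactivated)
Solving: h(Dormant) = 0.5850, h(Reactivated) = 0.4600.
Starting from Dormant, the probability is 0.5850.

0.5850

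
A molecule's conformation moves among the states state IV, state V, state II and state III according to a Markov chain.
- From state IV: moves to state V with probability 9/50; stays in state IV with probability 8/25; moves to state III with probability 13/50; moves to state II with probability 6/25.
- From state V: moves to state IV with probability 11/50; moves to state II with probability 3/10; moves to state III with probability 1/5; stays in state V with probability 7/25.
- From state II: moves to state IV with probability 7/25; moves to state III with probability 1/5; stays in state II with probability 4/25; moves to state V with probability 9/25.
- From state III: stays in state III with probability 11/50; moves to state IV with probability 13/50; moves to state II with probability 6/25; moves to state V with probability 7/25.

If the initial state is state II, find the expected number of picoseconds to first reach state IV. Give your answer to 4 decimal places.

3.8937

Let t(s) be the expected number of picoseconds to first reach state IV from state s, with t(state IV) = 0. Conditioning on the first picosecond:
t(state V) = 1 + 0.28·t(state V) + 0.3·t(state II) + 0.2·t(state III)
t(state II) = 1 + 0.36·t(state V) + 0.16·t(state II) + 0.2·t(state III)
t(state III) = 1 + 0.28·t(state V) + 0.24·t(state II) + 0.22·t(state III)
Solving: t(state V) = 4.1100, t(state II) = 3.8937, t(state III) = 3.9555.
Expected picoseconds from state II to state IV: 3.8937.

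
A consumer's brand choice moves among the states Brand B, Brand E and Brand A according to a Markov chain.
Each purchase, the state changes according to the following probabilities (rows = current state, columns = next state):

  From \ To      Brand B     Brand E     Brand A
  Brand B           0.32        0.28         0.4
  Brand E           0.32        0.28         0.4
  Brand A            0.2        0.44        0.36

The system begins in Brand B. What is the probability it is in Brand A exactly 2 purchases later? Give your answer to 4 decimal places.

0.3840

Sum over the intermediate state after 1 purchase:
P = P(Brand B→Brand B)·P(Brand B→Brand A) + P(Brand B→Brand E)·P(Brand E→Brand A) + P(Brand B→Brand A)·P(Brand A→Brand A)
  = 0.32×0.4 + 0.28×0.4 + 0.4×0.36
  = 0.1280 + 0.1120 + 0.1440 = 0.3840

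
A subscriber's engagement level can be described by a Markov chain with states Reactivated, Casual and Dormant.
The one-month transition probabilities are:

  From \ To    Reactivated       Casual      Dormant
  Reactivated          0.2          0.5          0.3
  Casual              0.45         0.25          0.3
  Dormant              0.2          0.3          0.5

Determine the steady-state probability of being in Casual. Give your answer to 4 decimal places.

Let the stationary distribution be π with π = πP and π_1 + π_2 + π_3 = 1.
π_1 = 0.2·π_1 + 0.45·π_2 + 0.2·π_3
π_2 = 0.5·π_1 + 0.25·π_2 + 0.3·π_3
Solving with the normalization constraint gives π = (0.2850, 0.3400, 0.3750).
So the stationary probability of Casual is 0.3400.

0.3400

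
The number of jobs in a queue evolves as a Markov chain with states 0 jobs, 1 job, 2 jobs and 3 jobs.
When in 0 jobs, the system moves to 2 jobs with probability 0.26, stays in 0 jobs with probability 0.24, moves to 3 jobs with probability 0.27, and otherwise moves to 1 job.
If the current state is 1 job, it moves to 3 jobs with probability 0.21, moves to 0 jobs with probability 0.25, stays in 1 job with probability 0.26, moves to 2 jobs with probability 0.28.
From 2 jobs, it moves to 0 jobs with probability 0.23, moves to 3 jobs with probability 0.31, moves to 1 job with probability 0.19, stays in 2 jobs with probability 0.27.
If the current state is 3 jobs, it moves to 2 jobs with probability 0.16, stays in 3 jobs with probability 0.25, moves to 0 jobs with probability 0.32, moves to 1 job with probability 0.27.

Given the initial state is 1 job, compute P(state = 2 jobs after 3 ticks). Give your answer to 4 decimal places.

Propagate the distribution vector 3 ticks from 1 job.
After 0 ticks: (0.0000, 1.0000, 0.0000, 0.0000)
After 1 tick: (0.2500, 0.2600, 0.2800, 0.2100)
After 2 ticks: (0.2566, 0.2350, 0.2470, 0.2614)
After 3 ticks: (0.2608, 0.2376, 0.2410, 0.2606)
P(in 2 jobs after 3 ticks) = 0.2410

0.2410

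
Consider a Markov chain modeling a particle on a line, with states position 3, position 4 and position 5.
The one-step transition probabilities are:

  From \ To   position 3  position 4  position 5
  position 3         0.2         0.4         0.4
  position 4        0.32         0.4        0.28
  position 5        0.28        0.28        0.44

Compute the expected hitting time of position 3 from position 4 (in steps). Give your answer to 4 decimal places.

Let t(s) be the expected number of steps to first reach position 3 from state s, with t(position 3) = 0. Conditioning on the first step:
t(position 4) = 1 + 0.4·t(position 4) + 0.28·t(position 5)
t(position 5) = 1 + 0.28·t(position 4) + 0.44·t(position 5)
Solving: t(position 4) = 3.2609, t(position 5) = 3.4161.
Expected steps from position 4 to position 3: 3.2609.

3.2609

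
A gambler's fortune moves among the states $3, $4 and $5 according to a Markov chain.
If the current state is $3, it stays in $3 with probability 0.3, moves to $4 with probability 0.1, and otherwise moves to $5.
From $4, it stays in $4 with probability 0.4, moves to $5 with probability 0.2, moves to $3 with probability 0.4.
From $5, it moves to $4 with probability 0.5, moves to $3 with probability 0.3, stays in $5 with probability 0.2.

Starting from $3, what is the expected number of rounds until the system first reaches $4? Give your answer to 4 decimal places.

3.6842

Let t(s) be the expected number of rounds to first reach $4 from state s, with t($4) = 0. Conditioning on the first round:
t($3) = 1 + 0.3·t($3) + 0.6·t($5)
t($5) = 1 + 0.3·t($3) + 0.2·t($5)
Solving: t($3) = 3.6842, t($5) = 2.6316.
Expected rounds from $3 to $4: 3.6842.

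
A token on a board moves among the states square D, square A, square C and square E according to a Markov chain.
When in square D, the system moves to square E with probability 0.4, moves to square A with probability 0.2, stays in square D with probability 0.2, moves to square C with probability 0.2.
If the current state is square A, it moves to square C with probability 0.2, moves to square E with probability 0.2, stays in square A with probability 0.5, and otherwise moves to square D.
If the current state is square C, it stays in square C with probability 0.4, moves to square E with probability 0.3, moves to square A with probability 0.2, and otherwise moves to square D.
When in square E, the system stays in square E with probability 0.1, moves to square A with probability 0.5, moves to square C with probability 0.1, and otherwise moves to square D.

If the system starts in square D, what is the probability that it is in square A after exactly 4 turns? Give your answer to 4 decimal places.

0.3854

Propagate the distribution vector 4 turns from square D.
After 0 turns: (1.0000, 0.0000, 0.0000, 0.0000)
After 1 turn: (0.2000, 0.2000, 0.2000, 0.4000)
After 2 turns: (0.2000, 0.3800, 0.2000, 0.2200)
After 3 turns: (0.1640, 0.3800, 0.2180, 0.2380)
After 4 turns: (0.1640, 0.3854, 0.2198, 0.2308)
P(in square A after 4 turns) = 0.3854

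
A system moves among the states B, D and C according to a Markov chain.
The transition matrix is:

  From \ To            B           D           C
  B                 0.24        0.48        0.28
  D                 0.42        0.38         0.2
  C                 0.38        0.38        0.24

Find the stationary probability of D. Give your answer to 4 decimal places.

Let the stationary distribution be π with π = πP and π_1 + π_2 + π_3 = 1.
π_1 = 0.24·π_1 + 0.42·π_2 + 0.38·π_3
π_2 = 0.48·π_1 + 0.38·π_2 + 0.38·π_3
Solving with the normalization constraint gives π = (0.3479, 0.4148, 0.2373).
So the stationary probability of D is 0.4148.

0.4148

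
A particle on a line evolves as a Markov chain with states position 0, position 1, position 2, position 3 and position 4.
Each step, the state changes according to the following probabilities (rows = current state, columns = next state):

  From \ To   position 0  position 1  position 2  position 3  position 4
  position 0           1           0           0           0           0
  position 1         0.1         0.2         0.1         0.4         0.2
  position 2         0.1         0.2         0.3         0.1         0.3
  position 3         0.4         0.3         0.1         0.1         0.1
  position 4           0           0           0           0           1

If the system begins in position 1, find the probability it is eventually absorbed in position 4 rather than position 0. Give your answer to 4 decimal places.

Let h(s) be the probability of absorption at position 4 starting from transient state s. Then h(position 4) = 1 and h(position 0) = 0. By first-step analysis:
h(position 1) = 0.1·0 + 0.2·h(position 1) + 0.1·h(position 2) + 0.4·h(position 3) + 0.2·1
h(position 2) = 0.1·0 + 0.2·h(position 1) + 0.3·h(position 2) + 0.1·h(position 3) + 0.3·1
h(position 3) = 0.4·0 + 0.3·h(position 1) + 0.1·h(position 2) + 0.1·h(position 3) + 0.1·1
Solving: h(position 1) = 0.5013, h(position 2) = 0.6214, h(position 3) = 0.3473.
Starting from position 1, the probability is 0.5013.

0.5013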